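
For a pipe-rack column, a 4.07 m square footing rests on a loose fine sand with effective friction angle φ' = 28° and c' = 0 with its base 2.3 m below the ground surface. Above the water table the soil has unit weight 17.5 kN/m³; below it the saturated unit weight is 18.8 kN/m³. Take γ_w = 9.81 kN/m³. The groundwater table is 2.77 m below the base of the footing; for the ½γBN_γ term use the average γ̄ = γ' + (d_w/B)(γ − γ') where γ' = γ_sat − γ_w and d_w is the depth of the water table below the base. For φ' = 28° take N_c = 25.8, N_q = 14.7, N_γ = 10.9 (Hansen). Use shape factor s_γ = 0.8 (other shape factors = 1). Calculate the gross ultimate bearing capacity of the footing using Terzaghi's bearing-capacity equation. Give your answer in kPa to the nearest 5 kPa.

q = γ·D_f = 17.5 × 2.3 = 40.25 kPa.
γ' = 8.99 kN/m³; averaging over the depth B below the base, γ̄ = γ' + (d_w/B)(γ − γ') = 14.782 kN/m³.
q·N_q = 40.25 × 14.7 = 591.67 kPa
0.5·γ·B·N_γ·s_γ = 0.5 × 14.782 × 4.07 × 10.9 × 0.8 = 262.31 kPa
q_ult = 591.67 + 262.31 = 853.98 kPa.

q_ult ≈ 855 kPa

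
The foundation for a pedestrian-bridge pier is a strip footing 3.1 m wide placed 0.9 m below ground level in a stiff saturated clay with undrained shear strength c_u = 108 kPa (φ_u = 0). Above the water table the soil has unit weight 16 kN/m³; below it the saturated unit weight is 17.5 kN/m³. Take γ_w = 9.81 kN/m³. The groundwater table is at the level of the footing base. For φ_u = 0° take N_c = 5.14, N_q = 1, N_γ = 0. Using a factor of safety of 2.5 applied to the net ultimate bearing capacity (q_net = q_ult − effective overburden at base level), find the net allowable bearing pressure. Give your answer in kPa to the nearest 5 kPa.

Overburden at base level: q = 16 × 0.9 = 14.4 kPa.
Cohesion term c·N_c = 108 × 5.14 = 555.12 kPa; surcharge term q·N_q = 14.4 × 1 = 14.4 kPa.
q_ult = 555.12 + 14.4 = 569.52 kPa.
Net ultimate: q_net = 569.52 − 14.4 = 555.12 kPa.
q_all(net) = 555.12 / 2.5 = 222.05 kPa.

q_all(net) ≈ 220 kPa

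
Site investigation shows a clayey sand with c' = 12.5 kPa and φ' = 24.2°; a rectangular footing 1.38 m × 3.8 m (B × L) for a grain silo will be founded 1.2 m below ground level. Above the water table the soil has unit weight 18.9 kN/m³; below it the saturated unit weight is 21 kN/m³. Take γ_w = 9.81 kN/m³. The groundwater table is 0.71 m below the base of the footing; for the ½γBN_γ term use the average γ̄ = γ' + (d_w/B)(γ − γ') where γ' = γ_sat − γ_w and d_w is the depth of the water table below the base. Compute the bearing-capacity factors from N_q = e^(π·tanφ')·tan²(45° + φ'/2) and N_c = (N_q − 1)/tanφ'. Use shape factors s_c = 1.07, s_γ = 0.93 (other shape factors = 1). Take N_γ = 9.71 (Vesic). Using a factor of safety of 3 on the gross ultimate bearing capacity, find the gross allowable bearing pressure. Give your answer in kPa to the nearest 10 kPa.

N_q = e^(π·tan24.2°)·tan²(57.1°) = 9.81; N_c = (N_q − 1)/tanφ' = 19.59.
Overburden at base level: q = 18.9 × 1.2 = 22.68 kPa.
The water table is 0.71 m below the base (< B = 1.38 m), so the ½γBN_γ term uses γ̄ = γ' + (d_w/B)(γ − γ') = 11.19 + (0.71/1.38)(18.9 − 11.19) = 15.157 kN/m³.
Cohesion term c·N_c·s_c = 12.5 × 19.593 × 1.07 = 262.05 kPa; surcharge term q·N_q = 22.68 × 9.8053 = 222.38 kPa; self-weight term 0.5·γ·B·N_γ·s_γ = 0.5 × 15.157 × 1.38 × 9.71 × 0.93 = 94.44 kPa.
q_ult = 262.05 + 222.38 + 94.44 = 578.88 kPa.
q_all = 578.88 / 3 = 192.96 kPa.

q_all ≈ 190 kPa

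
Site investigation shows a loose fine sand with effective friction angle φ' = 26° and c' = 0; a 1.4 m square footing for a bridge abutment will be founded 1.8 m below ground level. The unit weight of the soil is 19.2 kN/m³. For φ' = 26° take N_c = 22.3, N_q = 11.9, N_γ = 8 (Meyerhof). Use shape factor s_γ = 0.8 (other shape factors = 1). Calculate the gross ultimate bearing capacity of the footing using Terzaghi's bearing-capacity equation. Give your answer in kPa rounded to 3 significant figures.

q_ult ≈ 497 kPa

q = γ·D_f = 19.2 × 1.8 = 34.56 kPa.
q·N_q = 34.56 × 11.9 = 411.26 kPa
0.5·γ·B·N_γ·s_γ = 0.5 × 19.2 × 1.4 × 8 × 0.8 = 86.016 kPa
q_ult = 411.26 + 86.016 = 497.28 kPa.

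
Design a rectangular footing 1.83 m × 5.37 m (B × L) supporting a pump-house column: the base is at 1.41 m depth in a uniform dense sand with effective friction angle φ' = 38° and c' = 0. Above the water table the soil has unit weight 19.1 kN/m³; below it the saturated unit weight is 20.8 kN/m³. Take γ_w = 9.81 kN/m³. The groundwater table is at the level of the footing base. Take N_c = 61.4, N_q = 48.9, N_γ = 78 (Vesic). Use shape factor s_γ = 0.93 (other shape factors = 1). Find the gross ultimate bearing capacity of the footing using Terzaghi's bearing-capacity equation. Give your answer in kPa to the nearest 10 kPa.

q_ult ≈ 2050 kPa

Effective surcharge at the founding depth q = γ·D_f = 19.1 × 1.41 = 26.931 kPa.
The water table coincides with the base, so in the self-weight term γ → γ' = 10.99 kN/m³.
q_ult = q·N_q + 0.5·γ·B·N_γ·s_γ
     = 26.931 × 48.9 + 0.5 × 10.99 × 1.83 × 78 × 0.93
     = 1316.9 + 729.45 = 2046.4 kPa.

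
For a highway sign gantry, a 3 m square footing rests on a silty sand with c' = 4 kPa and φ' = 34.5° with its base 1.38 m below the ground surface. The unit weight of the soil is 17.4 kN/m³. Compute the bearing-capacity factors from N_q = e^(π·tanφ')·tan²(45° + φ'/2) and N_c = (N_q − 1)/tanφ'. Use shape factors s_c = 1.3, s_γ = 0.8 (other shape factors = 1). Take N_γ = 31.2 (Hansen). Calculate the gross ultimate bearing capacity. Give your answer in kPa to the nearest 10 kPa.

tan34.5° = 0.6873, so N_q = e^(π×0.6873)·tan²(62.25°) = 8.664 × 3.613 = 31.3.
N_c = (31.3 − 1)/tan34.5° = 44.09.
Effective surcharge at the founding depth q = γ·D_f = 17.4 × 1.38 = 24.012 kPa.
q_ult = c·N_c·s_c + q·N_q + 0.5·γ·B·N_γ·s_γ
     = 4 × 44.085 × 1.3 + 24.012 × 31.299 + 0.5 × 17.4 × 3 × 31.2 × 0.8
     = 229.24 + 751.55 + 651.46 = 1632.3 kPa.

q_ult ≈ 1630 kPa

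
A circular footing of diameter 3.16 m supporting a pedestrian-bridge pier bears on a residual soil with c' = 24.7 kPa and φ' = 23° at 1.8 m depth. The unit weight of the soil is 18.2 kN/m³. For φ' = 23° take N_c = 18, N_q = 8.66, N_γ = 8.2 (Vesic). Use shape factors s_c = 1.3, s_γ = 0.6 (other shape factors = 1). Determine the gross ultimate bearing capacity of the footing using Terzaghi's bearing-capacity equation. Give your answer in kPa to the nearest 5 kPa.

q_ult ≈ 1005 kPa

q = γ·D_f = 18.2 × 1.8 = 32.76 kPa.
c·N_c·s_c = 24.7 × 18 × 1.3 = 577.98 kPa
q·N_q = 32.76 × 8.66 = 283.7 kPa
0.5·γ·B·N_γ·s_γ = 0.5 × 18.2 × 3.16 × 8.2 × 0.6 = 141.48 kPa
q_ult = 577.98 + 283.7 + 141.48 = 1003.2 kPa.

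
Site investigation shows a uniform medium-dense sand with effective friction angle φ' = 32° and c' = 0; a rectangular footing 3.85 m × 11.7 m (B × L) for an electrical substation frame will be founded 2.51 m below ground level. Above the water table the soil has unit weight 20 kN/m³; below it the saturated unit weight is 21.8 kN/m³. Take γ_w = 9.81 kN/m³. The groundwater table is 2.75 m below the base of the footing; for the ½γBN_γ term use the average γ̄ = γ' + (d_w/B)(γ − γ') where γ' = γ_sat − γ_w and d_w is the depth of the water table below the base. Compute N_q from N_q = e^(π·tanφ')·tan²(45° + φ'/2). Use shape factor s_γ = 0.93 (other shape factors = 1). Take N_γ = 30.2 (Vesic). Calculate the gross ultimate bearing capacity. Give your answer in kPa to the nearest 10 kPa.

tan32° = 0.6249, so N_q = e^(π×0.6249)·tan²(61°) = 7.121 × 3.255 = 23.18.
Effective surcharge at the founding depth q = γ·D_f = 20 × 2.51 = 50.2 kPa.
With d_w = 2.75 m < B, γ̄ = 11.99 + (2.75/3.85) × (20 − 11.99) = 17.711 kN/m³.
q_ult = q·N_q + 0.5·γ·B·N_γ·s_γ
     = 50.2 × 23.177 + 0.5 × 17.711 × 3.85 × 30.2 × 0.93
     = 1163.5 + 957.58 = 2121.1 kPa.

q_ult ≈ 2120 kPa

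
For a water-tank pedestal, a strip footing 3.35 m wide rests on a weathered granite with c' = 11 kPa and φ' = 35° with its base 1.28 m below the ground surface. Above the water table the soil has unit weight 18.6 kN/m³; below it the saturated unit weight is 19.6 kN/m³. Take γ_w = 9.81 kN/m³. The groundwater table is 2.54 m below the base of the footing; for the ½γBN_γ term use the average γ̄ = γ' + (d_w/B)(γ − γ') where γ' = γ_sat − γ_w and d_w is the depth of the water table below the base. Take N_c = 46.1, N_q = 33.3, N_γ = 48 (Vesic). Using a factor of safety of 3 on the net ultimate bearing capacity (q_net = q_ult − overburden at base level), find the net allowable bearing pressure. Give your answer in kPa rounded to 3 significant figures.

q_all(net) ≈ 867 kPa

Effective surcharge at the founding depth q = γ·D_f = 18.6 × 1.28 = 23.808 kPa.
With d_w = 2.54 m < B, γ̄ = 9.79 + (2.54/3.35) × (18.6 − 9.79) = 16.47 kN/m³.
q_ult = c·N_c + q·N_q + 0.5·γ·B·N_γ
     = 11 × 46.1 + 23.808 × 33.3 + 0.5 × 16.47 × 3.35 × 48
     = 507.1 + 792.81 + 1324.2 = 2624.1 kPa.
q_net = 2624.1 − 23.808 = 2600.3 kPa.
q_all(net) = 2600.3 / 3 = 866.76 kPa.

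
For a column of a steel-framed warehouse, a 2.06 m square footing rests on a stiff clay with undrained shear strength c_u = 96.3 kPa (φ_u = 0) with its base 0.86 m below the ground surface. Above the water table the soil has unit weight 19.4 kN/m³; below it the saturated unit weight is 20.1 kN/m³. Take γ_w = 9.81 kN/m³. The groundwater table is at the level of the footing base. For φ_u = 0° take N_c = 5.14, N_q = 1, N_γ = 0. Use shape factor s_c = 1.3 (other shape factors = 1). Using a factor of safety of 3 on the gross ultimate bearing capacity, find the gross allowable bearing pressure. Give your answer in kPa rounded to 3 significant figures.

q_all ≈ 220 kPa

Overburden at base level: q = 19.4 × 0.86 = 16.684 kPa.
Cohesion term c·N_c·s_c = 96.3 × 5.14 × 1.3 = 643.48 kPa; surcharge term q·N_q = 16.684 × 1 = 16.684 kPa.
q_ult = 643.48 + 16.684 = 660.16 kPa.
q_all = 660.16 / 3 = 220.05 kPa.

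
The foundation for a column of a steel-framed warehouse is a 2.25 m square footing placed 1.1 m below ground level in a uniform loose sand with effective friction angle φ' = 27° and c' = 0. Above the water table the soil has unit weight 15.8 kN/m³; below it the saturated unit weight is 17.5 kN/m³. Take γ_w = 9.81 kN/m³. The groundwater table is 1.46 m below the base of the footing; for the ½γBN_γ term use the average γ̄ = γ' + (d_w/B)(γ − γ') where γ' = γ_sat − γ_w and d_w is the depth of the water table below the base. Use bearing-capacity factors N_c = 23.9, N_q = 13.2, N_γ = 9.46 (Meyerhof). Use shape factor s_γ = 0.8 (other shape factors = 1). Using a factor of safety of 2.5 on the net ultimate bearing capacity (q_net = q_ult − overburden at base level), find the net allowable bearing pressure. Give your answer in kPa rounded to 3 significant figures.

Effective surcharge at the founding depth q = γ·D_f = 15.8 × 1.1 = 17.38 kPa.
With d_w = 1.46 m < B, γ̄ = 7.69 + (1.46/2.25) × (15.8 − 7.69) = 12.952 kN/m³.
q_ult = q·N_q + 0.5·γ·B·N_γ·s_γ
     = 17.38 × 13.2 + 0.5 × 12.952 × 2.25 × 9.46 × 0.8
     = 229.42 + 110.28 = 339.69 kPa.
q_net = 339.69 − 17.38 = 322.31 kPa.
q_all(net) = 322.31 / 2.5 = 128.93 kPa.

q_all(net) ≈ 129 kPa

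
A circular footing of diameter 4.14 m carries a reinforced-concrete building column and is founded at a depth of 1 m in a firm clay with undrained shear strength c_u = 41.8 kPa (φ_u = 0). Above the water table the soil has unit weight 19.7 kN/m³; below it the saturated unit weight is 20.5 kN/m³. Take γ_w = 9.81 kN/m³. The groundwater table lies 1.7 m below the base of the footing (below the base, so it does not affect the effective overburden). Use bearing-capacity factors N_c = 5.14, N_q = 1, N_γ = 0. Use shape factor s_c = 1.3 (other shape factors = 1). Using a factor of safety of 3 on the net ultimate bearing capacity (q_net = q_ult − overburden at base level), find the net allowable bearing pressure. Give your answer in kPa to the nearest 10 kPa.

q_all(net) ≈ 90 kPa

Overburden at base level: q = 19.7 × 1 = 19.7 kPa.
Cohesion term c·N_c·s_c = 41.8 × 5.14 × 1.3 = 279.31 kPa; surcharge term q·N_q = 19.7 × 1 = 19.7 kPa.
q_ult = 279.31 + 19.7 = 299.01 kPa.
q_net = 299.01 − 19.7 = 279.31 kPa.
q_all(net) = 279.31 / 3 = 93.103 kPa.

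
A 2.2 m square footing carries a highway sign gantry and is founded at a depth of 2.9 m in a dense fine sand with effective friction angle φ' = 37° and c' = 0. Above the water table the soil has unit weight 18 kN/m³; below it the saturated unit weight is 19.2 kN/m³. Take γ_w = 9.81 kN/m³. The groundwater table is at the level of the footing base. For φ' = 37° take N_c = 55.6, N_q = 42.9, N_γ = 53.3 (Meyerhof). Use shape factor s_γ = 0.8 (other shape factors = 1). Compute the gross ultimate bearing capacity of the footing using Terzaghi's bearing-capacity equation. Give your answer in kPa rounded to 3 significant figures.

Overburden at base level: q = 18 × 2.9 = 52.2 kPa.
Below the base the soil is submerged, so the ½γBN_γ term uses γ' = 19.2 − 9.81 = 9.39 kN/m³.
Surcharge term q·N_q = 52.2 × 42.9 = 2239.4 kPa; self-weight term 0.5·γ·B·N_γ·s_γ = 0.5 × 9.39 × 2.2 × 53.3 × 0.8 = 440.43 kPa.
q_ult = 2239.4 + 440.43 = 2679.8 kPa.

q_ult ≈ 2680 kPa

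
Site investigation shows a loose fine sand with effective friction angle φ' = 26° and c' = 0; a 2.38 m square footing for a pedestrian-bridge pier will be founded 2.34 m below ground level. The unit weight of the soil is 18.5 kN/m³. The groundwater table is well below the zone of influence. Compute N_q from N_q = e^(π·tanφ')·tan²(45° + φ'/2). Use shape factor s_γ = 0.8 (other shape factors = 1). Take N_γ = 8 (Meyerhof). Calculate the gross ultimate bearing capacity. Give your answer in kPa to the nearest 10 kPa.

tan26° = 0.4877, so N_q = e^(π×0.4877)·tan²(58°) = 4.629 × 2.561 = 11.85.
Effective surcharge at the founding depth q = γ·D_f = 18.5 × 2.34 = 43.29 kPa.
q_ult = q·N_q + 0.5·γ·B·N_γ·s_γ
     = 43.29 × 11.854 + 0.5 × 18.5 × 2.38 × 8 × 0.8
     = 513.17 + 140.9 = 654.06 kPa.

q_ult ≈ 650 kPa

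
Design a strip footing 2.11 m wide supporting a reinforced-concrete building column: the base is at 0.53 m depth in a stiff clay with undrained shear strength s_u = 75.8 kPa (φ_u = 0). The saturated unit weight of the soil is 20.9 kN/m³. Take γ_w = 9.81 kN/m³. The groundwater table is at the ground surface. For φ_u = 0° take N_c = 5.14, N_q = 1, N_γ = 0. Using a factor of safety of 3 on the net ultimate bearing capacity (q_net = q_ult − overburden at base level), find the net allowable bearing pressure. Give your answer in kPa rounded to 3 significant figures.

q_all(net) ≈ 130 kPa

Water table at ground surface, so effective unit weight γ' = 20.9 − 9.81 = 11.09 kN/m³ is used throughout; overburden q = 11.09 × 0.53 = 5.8777 kPa.
Cohesion term c·N_c = 75.8 × 5.14 = 389.61 kPa; surcharge term q·N_q = 5.8777 × 1 = 5.8777 kPa.
q_ult = 389.61 + 5.8777 = 395.49 kPa.
q_net = 395.49 − 5.8777 = 389.61 kPa.
q_all(net) = 389.61 / 3 = 129.87 kPa.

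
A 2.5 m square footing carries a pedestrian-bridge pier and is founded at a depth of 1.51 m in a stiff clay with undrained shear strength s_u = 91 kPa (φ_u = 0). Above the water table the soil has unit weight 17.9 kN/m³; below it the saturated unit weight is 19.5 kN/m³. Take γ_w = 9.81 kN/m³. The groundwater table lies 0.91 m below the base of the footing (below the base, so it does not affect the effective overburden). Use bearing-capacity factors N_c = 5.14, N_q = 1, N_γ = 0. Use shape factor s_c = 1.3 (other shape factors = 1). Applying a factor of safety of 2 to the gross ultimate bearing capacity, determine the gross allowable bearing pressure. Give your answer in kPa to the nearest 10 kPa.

Effective surcharge at the founding depth q = γ·D_f = 17.9 × 1.51 = 27.029 kPa.
q_ult = c·N_c·s_c + q·N_q
     = 91 × 5.14 × 1.3 + 27.029 × 1
     = 608.06 + 27.029 = 635.09 kPa.
q_all = q_ult / FS = 635.09 / 2 = 317.55 kPa.

q_all ≈ 320 kPa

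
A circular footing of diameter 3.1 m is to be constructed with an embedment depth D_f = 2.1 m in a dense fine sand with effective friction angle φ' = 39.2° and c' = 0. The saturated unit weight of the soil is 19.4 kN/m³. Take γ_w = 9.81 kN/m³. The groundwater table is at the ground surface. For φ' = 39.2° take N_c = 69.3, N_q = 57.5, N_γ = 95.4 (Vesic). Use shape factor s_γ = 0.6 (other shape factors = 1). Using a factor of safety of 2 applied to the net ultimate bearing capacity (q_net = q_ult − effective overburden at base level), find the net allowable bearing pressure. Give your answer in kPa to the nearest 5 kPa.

Water table at ground surface, so effective unit weight γ' = 19.4 − 9.81 = 9.59 kN/m³ is used throughout; overburden q = 9.59 × 2.1 = 20.139 kPa; the same γ' applies in the ½γBN_γ term.
Surcharge term q·N_q = 20.139 × 57.5 = 1158 kPa; self-weight term 0.5·γ·B·N_γ·s_γ = 0.5 × 9.59 × 3.1 × 95.4 × 0.6 = 850.84 kPa.
q_ult = 1158 + 850.84 = 2008.8 kPa.
Net ultimate: q_net = 2008.8 − 20.139 = 1988.7 kPa.
q_all(net) = 1988.7 / 2 = 994.35 kPa.

q_all(net) ≈ 995 kPa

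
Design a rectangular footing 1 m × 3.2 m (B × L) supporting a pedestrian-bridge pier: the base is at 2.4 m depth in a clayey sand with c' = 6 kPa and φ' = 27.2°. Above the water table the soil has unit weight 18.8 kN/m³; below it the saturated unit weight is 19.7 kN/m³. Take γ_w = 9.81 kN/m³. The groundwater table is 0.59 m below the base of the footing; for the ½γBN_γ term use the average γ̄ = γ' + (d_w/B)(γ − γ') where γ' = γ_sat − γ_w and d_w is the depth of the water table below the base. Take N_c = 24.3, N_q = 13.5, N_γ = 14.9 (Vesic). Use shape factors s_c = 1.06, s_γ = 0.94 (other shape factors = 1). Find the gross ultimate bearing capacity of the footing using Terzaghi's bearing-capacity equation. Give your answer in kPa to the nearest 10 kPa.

Overburden at base level: q = 18.8 × 2.4 = 45.12 kPa.
The water table is 0.59 m below the base (< B = 1 m), so the ½γBN_γ term uses γ̄ = γ' + (d_w/B)(γ − γ') = 9.89 + (0.59/1)(18.8 − 9.89) = 15.147 kN/m³.
Cohesion term c·N_c·s_c = 6 × 24.3 × 1.06 = 154.55 kPa; surcharge term q·N_q = 45.12 × 13.5 = 609.12 kPa; self-weight term 0.5·γ·B·N_γ·s_γ = 0.5 × 15.147 × 1 × 14.9 × 0.94 = 106.07 kPa.
q_ult = 154.55 + 609.12 + 106.07 = 869.74 kPa.

q_ult ≈ 870 kPa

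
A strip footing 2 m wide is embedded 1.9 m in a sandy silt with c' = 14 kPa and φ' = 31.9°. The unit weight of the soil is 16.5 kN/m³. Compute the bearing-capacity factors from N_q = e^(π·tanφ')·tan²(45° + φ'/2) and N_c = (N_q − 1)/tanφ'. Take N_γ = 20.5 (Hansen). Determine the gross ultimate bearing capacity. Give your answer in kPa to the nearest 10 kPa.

q_ult ≈ 1550 kPa

tan31.9° = 0.6224, so N_q = e^(π×0.6224)·tan²(60.95°) = 7.067 × 3.241 = 22.91.
N_c = (22.91 − 1)/tan31.9° = 35.19.
Effective surcharge at the founding depth q = γ·D_f = 16.5 × 1.9 = 31.35 kPa.
q_ult = c·N_c + q·N_q + 0.5·γ·B·N_γ
     = 14 × 35.194 + 31.35 × 22.907 + 0.5 × 16.5 × 2 × 20.5
     = 492.72 + 718.12 + 338.25 = 1549.1 kPa.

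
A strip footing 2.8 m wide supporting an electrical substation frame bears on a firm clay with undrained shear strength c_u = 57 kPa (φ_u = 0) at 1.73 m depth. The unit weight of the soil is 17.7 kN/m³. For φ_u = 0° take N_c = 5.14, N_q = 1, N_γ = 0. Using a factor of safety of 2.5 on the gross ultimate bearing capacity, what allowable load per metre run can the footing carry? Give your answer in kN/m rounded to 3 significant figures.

≈ 362 kN/m

Overburden at base level: q = 17.7 × 1.73 = 30.621 kPa.
Cohesion term c·N_c = 57 × 5.14 = 292.98 kPa; surcharge term q·N_q = 30.621 × 1 = 30.621 kPa.
q_ult = 292.98 + 30.621 = 323.6 kPa.
Gross allowable pressure q_all = 323.6 / 2.5 = 129.44 kPa.
Allowable wall load = q_all × B = 129.44 × 2.8 = 362.43 kN per metre run.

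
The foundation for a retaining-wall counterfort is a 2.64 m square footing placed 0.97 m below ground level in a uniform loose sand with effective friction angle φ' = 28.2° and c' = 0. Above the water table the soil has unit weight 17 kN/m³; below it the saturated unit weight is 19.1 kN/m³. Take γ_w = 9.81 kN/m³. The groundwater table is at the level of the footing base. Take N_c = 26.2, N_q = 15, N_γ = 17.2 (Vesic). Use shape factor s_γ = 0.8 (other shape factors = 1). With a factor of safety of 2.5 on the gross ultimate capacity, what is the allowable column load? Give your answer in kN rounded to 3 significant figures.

P_all ≈ 1160 kN

q = γ·D_f = 17 × 0.97 = 16.49 kPa.
For the ½γBN_γ term take γ' = 19.1 − 9.81 = 9.29 kN/m³ (soil below base is submerged).
q·N_q = 16.49 × 15 = 247.35 kPa
0.5·γ·B·N_γ·s_γ = 0.5 × 9.29 × 2.64 × 17.2 × 0.8 = 168.74 kPa
q_ult = 247.35 + 168.74 = 416.09 kPa.
Gross allowable pressure q_all = 416.09 / 2.5 = 166.43 kPa.
Footing area = 6.9696 m², so allowable column load = 166.43 × 6.9696 = 1160 kN.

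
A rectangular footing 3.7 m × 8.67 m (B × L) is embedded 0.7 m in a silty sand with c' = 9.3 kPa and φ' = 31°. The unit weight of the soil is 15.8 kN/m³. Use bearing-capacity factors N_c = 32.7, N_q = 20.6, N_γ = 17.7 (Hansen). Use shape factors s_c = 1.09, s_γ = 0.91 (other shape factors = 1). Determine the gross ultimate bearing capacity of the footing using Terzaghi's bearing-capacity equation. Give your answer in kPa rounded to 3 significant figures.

q = γ·D_f = 15.8 × 0.7 = 11.06 kPa.
c·N_c·s_c = 9.3 × 32.7 × 1.09 = 331.48 kPa
q·N_q = 11.06 × 20.6 = 227.84 kPa
0.5·γ·B·N_γ·s_γ = 0.5 × 15.8 × 3.7 × 17.7 × 0.91 = 470.81 kPa
q_ult = 331.48 + 227.84 + 470.81 = 1030.1 kPa.

q_ult ≈ 1030 kPa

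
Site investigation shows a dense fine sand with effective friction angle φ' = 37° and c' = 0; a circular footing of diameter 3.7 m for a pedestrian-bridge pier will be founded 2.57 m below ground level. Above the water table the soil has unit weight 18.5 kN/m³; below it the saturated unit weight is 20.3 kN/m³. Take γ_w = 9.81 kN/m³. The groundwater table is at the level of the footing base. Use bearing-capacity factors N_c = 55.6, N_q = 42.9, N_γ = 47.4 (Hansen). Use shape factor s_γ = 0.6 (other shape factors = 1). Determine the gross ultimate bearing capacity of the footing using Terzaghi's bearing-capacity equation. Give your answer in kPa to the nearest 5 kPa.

q = γ·D_f = 18.5 × 2.57 = 47.545 kPa.
For the ½γBN_γ term take γ' = 20.3 − 9.81 = 10.49 kN/m³ (soil below base is submerged).
q·N_q = 47.545 × 42.9 = 2039.7 kPa
0.5·γ·B·N_γ·s_γ = 0.5 × 10.49 × 3.7 × 47.4 × 0.6 = 551.92 kPa
q_ult = 2039.7 + 551.92 = 2591.6 kPa.

q_ult ≈ 2590 kPa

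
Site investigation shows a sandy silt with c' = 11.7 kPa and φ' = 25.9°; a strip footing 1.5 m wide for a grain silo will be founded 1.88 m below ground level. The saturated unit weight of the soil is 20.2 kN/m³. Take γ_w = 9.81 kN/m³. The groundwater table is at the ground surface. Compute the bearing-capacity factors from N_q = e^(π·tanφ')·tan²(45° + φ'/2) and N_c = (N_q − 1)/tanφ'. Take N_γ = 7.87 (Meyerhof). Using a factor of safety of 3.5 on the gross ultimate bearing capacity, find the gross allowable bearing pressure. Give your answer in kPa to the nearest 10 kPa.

q_all ≈ 160 kPa

N_q = e^(π·tan25.9°)·tan²(57.95°) = 11.73; N_c = (N_q − 1)/tanφ' = 22.09.
Water table at ground surface, so effective unit weight γ' = 20.2 − 9.81 = 10.39 kN/m³ is used throughout; overburden q = 10.39 × 1.88 = 19.533 kPa; the same γ' applies in the ½γBN_γ term.
Cohesion term c·N_c = 11.7 × 22.094 = 258.5 kPa; surcharge term q·N_q = 19.533 × 11.728 = 229.09 kPa; self-weight term 0.5·γ·B·N_γ = 0.5 × 10.39 × 1.5 × 7.87 = 61.327 kPa.
q_ult = 258.5 + 229.09 + 61.327 = 548.93 kPa.
q_all = 548.93 / 3.5 = 156.84 kPa.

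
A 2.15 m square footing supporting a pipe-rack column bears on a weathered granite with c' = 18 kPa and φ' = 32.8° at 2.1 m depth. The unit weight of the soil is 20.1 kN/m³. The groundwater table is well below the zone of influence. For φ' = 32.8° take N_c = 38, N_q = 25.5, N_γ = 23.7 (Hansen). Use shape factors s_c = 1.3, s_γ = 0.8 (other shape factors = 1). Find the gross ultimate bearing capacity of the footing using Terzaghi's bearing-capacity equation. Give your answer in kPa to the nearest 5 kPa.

q = γ·D_f = 20.1 × 2.1 = 42.21 kPa.
c·N_c·s_c = 18 × 38 × 1.3 = 889.2 kPa
q·N_q = 42.21 × 25.5 = 1076.4 kPa
0.5·γ·B·N_γ·s_γ = 0.5 × 20.1 × 2.15 × 23.7 × 0.8 = 409.68 kPa
q_ult = 889.2 + 1076.4 + 409.68 = 2375.2 kPa.

q_ult ≈ 2375 kPa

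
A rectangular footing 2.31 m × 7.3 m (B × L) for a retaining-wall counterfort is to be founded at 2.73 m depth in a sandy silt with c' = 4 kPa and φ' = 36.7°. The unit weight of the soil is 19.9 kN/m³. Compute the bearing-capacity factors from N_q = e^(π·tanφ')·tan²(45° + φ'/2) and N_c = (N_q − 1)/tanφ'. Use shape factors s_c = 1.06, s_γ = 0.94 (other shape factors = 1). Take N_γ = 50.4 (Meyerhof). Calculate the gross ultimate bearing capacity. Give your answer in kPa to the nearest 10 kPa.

tan36.7° = 0.7454, so N_q = e^(π×0.7454)·tan²(63.35°) = 10.399 × 3.97 = 41.29.
N_c = (41.29 − 1)/tan36.7° = 54.05.
Overburden at base level: q = 19.9 × 2.73 = 54.327 kPa.
Cohesion term c·N_c·s_c = 4 × 54.05 × 1.06 = 229.17 kPa; surcharge term q·N_q = 54.327 × 41.288 = 2243 kPa; self-weight term 0.5·γ·B·N_γ·s_γ = 0.5 × 19.9 × 2.31 × 50.4 × 0.94 = 1088.9 kPa.
q_ult = 229.17 + 2243 + 1088.9 = 3561.1 kPa.

q_ult ≈ 3560 kPa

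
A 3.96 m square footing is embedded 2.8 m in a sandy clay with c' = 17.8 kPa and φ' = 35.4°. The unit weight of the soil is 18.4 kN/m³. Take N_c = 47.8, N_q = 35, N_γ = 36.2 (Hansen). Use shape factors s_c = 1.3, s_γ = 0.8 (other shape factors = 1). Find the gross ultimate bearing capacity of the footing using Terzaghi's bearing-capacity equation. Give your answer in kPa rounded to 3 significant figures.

Overburden at base level: q = 18.4 × 2.8 = 51.52 kPa.
Cohesion term c·N_c·s_c = 17.8 × 47.8 × 1.3 = 1106.1 kPa; surcharge term q·N_q = 51.52 × 35 = 1803.2 kPa; self-weight term 0.5·γ·B·N_γ·s_γ = 0.5 × 18.4 × 3.96 × 36.2 × 0.8 = 1055.1 kPa.
q_ult = 1106.1 + 1803.2 + 1055.1 = 3964.4 kPa.

q_ult ≈ 3960 kPa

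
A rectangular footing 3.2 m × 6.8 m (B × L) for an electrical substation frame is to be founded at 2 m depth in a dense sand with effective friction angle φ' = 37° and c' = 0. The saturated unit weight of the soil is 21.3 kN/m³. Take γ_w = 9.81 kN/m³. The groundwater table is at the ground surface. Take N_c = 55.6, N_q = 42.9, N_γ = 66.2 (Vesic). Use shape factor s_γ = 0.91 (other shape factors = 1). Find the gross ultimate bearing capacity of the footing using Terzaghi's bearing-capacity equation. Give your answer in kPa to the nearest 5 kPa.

q_ult ≈ 2095 kPa

γ' = 21.3 − 9.81 = 11.49 kN/m³ (submerged throughout). q = 11.49 × 2 = 22.98 kPa; the same γ' applies in the ½γBN_γ term.
q·N_q = 22.98 × 42.9 = 985.84 kPa
0.5·γ·B·N_γ·s_γ = 0.5 × 11.49 × 3.2 × 66.2 × 0.91 = 1107.5 kPa
q_ult = 985.84 + 1107.5 = 2093.3 kPa.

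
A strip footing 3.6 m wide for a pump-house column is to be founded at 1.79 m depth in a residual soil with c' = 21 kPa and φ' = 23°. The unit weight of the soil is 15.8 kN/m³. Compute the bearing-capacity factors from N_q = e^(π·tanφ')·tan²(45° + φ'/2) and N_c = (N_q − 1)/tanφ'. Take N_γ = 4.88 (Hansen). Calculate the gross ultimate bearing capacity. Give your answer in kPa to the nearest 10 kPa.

q_ult ≈ 760 kPa

tan23° = 0.4245, so N_q = e^(π×0.4245)·tan²(56.5°) = 3.794 × 2.283 = 8.66.
N_c = (8.66 − 1)/tan23° = 18.05.
Overburden at base level: q = 15.8 × 1.79 = 28.282 kPa.
Cohesion term c·N_c = 21 × 18.049 = 379.02 kPa; surcharge term q·N_q = 28.282 × 8.6612 = 244.96 kPa; self-weight term 0.5·γ·B·N_γ = 0.5 × 15.8 × 3.6 × 4.88 = 138.79 kPa.
q_ult = 379.02 + 244.96 + 138.79 = 762.76 kPa.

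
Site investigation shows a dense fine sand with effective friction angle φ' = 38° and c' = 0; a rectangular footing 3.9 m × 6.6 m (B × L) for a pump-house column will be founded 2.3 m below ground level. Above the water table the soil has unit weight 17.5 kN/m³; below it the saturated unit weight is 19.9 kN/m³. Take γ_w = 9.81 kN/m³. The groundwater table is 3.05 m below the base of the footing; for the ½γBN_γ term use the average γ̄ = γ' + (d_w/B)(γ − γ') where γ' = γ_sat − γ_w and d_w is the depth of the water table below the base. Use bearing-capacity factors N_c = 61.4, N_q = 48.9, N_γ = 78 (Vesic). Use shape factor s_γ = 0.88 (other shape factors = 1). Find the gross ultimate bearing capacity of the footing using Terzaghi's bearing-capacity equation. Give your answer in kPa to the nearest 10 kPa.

Effective surcharge at the founding depth q = γ·D_f = 17.5 × 2.3 = 40.25 kPa.
With d_w = 3.05 m < B, γ̄ = 10.09 + (3.05/3.9) × (17.5 − 10.09) = 15.885 kN/m³.
q_ult = q·N_q + 0.5·γ·B·N_γ·s_γ
     = 40.25 × 48.9 + 0.5 × 15.885 × 3.9 × 78 × 0.88
     = 1968.2 + 2126.2 = 4094.4 kPa.

q_ult ≈ 4090 kPa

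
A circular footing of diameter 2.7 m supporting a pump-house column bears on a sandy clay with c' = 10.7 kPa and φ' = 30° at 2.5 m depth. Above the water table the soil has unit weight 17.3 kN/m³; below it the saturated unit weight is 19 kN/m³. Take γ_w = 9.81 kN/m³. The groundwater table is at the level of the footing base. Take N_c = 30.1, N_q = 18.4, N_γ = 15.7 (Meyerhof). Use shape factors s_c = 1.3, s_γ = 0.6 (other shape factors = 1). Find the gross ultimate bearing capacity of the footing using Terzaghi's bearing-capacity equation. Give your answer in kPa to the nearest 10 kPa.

q_ult ≈ 1330 kPa

q = γ·D_f = 17.3 × 2.5 = 43.25 kPa.
For the ½γBN_γ term take γ' = 19 − 9.81 = 9.19 kN/m³ (soil below base is submerged).
c·N_c·s_c = 10.7 × 30.1 × 1.3 = 418.69 kPa
q·N_q = 43.25 × 18.4 = 795.8 kPa
0.5·γ·B·N_γ·s_γ = 0.5 × 9.19 × 2.7 × 15.7 × 0.6 = 116.87 kPa
q_ult = 418.69 + 795.8 + 116.87 = 1331.4 kPa.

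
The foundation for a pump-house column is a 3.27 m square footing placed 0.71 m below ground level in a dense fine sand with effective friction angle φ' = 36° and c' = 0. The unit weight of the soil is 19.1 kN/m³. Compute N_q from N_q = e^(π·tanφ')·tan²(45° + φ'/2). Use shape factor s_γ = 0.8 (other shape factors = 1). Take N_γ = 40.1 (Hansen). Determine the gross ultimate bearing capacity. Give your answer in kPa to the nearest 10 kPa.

tan36° = 0.7265, so N_q = e^(π×0.7265)·tan²(63°) = 9.801 × 3.852 = 37.75.
Effective surcharge at the founding depth q = γ·D_f = 19.1 × 0.71 = 13.561 kPa.
q_ult = q·N_q + 0.5·γ·B·N_γ·s_γ
     = 13.561 × 37.752 + 0.5 × 19.1 × 3.27 × 40.1 × 0.8
     = 511.96 + 1001.8 = 1513.8 kPa.

q_ult ≈ 1510 kPa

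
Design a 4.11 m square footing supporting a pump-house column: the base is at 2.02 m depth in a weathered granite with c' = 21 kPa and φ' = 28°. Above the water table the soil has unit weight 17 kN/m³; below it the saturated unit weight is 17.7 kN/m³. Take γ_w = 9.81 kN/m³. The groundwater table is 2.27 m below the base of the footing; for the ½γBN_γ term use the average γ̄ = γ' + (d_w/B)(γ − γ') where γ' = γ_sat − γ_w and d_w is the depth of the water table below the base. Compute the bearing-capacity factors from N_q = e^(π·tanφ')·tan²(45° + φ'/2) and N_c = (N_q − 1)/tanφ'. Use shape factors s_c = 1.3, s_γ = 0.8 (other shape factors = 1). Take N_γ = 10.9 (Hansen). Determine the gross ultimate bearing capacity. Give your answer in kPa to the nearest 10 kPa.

q_ult ≈ 1440 kPa

tan28° = 0.5317, so N_q = e^(π×0.5317)·tan²(59°) = 5.314 × 2.77 = 14.72.
N_c = (14.72 − 1)/tan28° = 25.8.
Overburden at base level: q = 17 × 2.02 = 34.34 kPa.
The water table is 2.27 m below the base (< B = 4.11 m), so the ½γBN_γ term uses γ̄ = γ' + (d_w/B)(γ − γ') = 7.89 + (2.27/4.11)(17 − 7.89) = 12.922 kN/m³.
Cohesion term c·N_c·s_c = 21 × 25.803 × 1.3 = 704.43 kPa; surcharge term q·N_q = 34.34 × 14.72 = 505.48 kPa; self-weight term 0.5·γ·B·N_γ·s_γ = 0.5 × 12.922 × 4.11 × 10.9 × 0.8 = 231.55 kPa.
q_ult = 704.43 + 505.48 + 231.55 = 1441.5 kPa.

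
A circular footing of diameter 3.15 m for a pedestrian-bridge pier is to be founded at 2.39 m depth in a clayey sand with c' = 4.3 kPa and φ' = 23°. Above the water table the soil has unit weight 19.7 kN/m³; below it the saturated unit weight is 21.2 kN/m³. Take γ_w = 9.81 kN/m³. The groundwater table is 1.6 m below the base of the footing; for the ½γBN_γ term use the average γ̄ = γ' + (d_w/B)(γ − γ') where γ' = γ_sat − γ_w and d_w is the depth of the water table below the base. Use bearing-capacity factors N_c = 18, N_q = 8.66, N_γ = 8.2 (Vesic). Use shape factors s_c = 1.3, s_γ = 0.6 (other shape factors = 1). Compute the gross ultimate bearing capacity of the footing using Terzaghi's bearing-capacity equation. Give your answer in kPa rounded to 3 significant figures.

Effective surcharge at the founding depth q = γ·D_f = 19.7 × 2.39 = 47.083 kPa.
With d_w = 1.6 m < B, γ̄ = 11.39 + (1.6/3.15) × (19.7 − 11.39) = 15.611 kN/m³.
q_ult = c·N_c·s_c + q·N_q + 0.5·γ·B·N_γ·s_γ
     = 4.3 × 18 × 1.3 + 47.083 × 8.66 + 0.5 × 15.611 × 3.15 × 8.2 × 0.6
     = 100.62 + 407.74 + 120.97 = 629.33 kPa.

q_ult ≈ 629 kPa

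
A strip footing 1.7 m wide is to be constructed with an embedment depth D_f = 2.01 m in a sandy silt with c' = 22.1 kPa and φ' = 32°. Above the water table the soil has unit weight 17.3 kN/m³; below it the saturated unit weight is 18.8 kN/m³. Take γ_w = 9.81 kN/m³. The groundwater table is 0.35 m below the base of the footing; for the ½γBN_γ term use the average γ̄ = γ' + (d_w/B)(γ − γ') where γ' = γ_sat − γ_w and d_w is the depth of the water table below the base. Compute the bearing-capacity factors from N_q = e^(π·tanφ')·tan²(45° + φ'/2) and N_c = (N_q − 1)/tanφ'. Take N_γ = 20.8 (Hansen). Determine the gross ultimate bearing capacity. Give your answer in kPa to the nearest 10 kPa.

q_ult ≈ 1780 kPa

tan32° = 0.6249, so N_q = e^(π×0.6249)·tan²(61°) = 7.121 × 3.255 = 23.18.
N_c = (23.18 − 1)/tan32° = 35.49.
Effective surcharge at the founding depth q = γ·D_f = 17.3 × 2.01 = 34.773 kPa.
With d_w = 0.35 m < B, γ̄ = 8.99 + (0.35/1.7) × (17.3 − 8.99) = 10.701 kN/m³.
q_ult = c·N_c + q·N_q + 0.5·γ·B·N_γ
     = 22.1 × 35.49 + 34.773 × 23.177 + 0.5 × 10.701 × 1.7 × 20.8
     = 784.33 + 805.93 + 189.19 = 1779.5 kPa.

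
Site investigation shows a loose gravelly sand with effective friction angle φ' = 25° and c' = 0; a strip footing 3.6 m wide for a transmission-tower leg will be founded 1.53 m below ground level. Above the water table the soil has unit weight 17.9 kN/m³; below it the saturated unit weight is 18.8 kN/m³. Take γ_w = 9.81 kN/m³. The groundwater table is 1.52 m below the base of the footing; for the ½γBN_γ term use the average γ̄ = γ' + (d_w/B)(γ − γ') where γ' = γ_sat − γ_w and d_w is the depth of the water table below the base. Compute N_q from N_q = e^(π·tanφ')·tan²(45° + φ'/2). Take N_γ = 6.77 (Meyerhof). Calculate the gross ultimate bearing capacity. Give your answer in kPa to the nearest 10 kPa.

q_ult ≈ 450 kPa

tan25° = 0.4663, so N_q = e^(π×0.4663)·tan²(57.5°) = 4.327 × 2.464 = 10.66.
Effective surcharge at the founding depth q = γ·D_f = 17.9 × 1.53 = 27.387 kPa.
With d_w = 1.52 m < B, γ̄ = 8.99 + (1.52/3.6) × (17.9 − 8.99) = 12.752 kN/m³.
q_ult = q·N_q + 0.5·γ·B·N_γ
     = 27.387 × 10.662 + 0.5 × 12.752 × 3.6 × 6.77
     = 292 + 155.4 = 447.4 kPa.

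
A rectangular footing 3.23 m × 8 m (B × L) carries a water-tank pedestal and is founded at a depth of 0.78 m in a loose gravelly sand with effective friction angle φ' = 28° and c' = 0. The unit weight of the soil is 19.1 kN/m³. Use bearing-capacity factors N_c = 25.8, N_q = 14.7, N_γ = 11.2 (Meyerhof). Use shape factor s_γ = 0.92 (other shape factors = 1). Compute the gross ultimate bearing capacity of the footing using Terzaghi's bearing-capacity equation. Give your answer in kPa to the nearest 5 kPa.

q_ult ≈ 535 kPa

q = γ·D_f = 19.1 × 0.78 = 14.898 kPa.
q·N_q = 14.898 × 14.7 = 219 kPa
0.5·γ·B·N_γ·s_γ = 0.5 × 19.1 × 3.23 × 11.2 × 0.92 = 317.84 kPa
q_ult = 219 + 317.84 = 536.84 kPa.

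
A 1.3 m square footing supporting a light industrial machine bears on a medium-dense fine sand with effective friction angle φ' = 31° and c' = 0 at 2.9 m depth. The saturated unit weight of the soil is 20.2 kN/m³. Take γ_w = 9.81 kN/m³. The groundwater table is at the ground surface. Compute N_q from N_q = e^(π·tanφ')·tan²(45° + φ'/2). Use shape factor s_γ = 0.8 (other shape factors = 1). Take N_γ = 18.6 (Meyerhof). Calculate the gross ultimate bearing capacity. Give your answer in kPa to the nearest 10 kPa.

q_ult ≈ 720 kPa

tan31° = 0.6009, so N_q = e^(π×0.6009)·tan²(60.5°) = 6.604 × 3.124 = 20.63.
With the water table at the surface the whole profile is submerged: γ' = 20.2 − 9.81 = 10.39 kN/m³, so q = γ'·D_f = 30.131 kPa; the same γ' applies in the ½γBN_γ term.
q_ult = q·N_q + 0.5·γ·B·N_γ·s_γ
     = 30.131 × 20.631 + 0.5 × 10.39 × 1.3 × 18.6 × 0.8
     = 621.63 + 100.49 = 722.12 kPa.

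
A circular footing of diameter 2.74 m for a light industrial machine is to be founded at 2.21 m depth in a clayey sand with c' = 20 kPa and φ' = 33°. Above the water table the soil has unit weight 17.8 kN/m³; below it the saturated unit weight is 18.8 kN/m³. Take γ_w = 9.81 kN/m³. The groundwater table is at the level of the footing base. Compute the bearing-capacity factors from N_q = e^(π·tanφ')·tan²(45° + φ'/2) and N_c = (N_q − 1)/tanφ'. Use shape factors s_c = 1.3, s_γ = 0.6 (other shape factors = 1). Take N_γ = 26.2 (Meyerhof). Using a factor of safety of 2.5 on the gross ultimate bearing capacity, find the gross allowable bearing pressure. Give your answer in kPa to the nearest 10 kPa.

N_q = e^(π·tan33°)·tan²(61.5°) = 26.09; N_c = (N_q − 1)/tanφ' = 38.64.
Overburden at base level: q = 17.8 × 2.21 = 39.338 kPa.
Below the base the soil is submerged, so the ½γBN_γ term uses γ' = 18.8 − 9.81 = 8.99 kN/m³.
Cohesion term c·N_c·s_c = 20 × 38.638 × 1.3 = 1004.6 kPa; surcharge term q·N_q = 39.338 × 26.092 = 1026.4 kPa; self-weight term 0.5·γ·B·N_γ·s_γ = 0.5 × 8.99 × 2.74 × 26.2 × 0.6 = 193.61 kPa.
q_ult = 1004.6 + 1026.4 + 193.61 = 2224.6 kPa.
q_all = 2224.6 / 2.5 = 889.85 kPa.

q_all ≈ 890 kPa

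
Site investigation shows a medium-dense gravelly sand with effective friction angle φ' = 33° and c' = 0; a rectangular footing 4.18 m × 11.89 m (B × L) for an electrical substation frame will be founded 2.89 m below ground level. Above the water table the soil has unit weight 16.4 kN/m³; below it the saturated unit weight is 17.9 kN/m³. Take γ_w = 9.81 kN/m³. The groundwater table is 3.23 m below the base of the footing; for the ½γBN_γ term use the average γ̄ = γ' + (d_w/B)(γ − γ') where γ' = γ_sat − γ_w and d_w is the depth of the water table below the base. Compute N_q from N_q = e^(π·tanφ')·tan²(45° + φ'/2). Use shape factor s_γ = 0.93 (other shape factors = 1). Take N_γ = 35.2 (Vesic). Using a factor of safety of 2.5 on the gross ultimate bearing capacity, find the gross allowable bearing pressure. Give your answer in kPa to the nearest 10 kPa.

q_all ≈ 890 kPa

N_q = e^(π·tan33°)·tan²(61.5°) = 26.09.
Overburden at base level: q = 16.4 × 2.89 = 47.396 kPa.
The water table is 3.23 m below the base (< B = 4.18 m), so the ½γBN_γ term uses γ̄ = γ' + (d_w/B)(γ − γ') = 8.09 + (3.23/4.18)(16.4 − 8.09) = 14.511 kN/m³.
Surcharge term q·N_q = 47.396 × 26.092 = 1236.7 kPa; self-weight term 0.5·γ·B·N_γ·s_γ = 0.5 × 14.511 × 4.18 × 35.2 × 0.93 = 992.84 kPa.
q_ult = 1236.7 + 992.84 = 2229.5 kPa.
q_all = 2229.5 / 2.5 = 891.8 kPa.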